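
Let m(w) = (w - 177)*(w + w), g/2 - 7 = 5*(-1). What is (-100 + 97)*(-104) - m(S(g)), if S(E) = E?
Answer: 1696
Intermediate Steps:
g = 4 (g = 14 + 2*(5*(-1)) = 14 + 2*(-5) = 14 - 10 = 4)
m(w) = 2*w*(-177 + w) (m(w) = (-177 + w)*(2*w) = 2*w*(-177 + w))
(-100 + 97)*(-104) - m(S(g)) = (-100 + 97)*(-104) - 2*4*(-177 + 4) = -3*(-104) - 2*4*(-173) = 312 - 1*(-1384) = 312 + 1384 = 1696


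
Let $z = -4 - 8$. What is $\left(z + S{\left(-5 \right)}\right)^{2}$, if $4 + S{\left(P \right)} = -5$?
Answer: $441$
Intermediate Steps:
$S{\left(P \right)} = -9$ ($S{\left(P \right)} = -4 - 5 = -9$)
$z = -12$ ($z = -4 - 8 = -12$)
$\left(z + S{\left(-5 \right)}\right)^{2} = \left(-12 - 9\right)^{2} = \left(-21\right)^{2} = 441$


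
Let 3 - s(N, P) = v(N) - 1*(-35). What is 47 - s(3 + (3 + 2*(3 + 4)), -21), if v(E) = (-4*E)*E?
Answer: -1521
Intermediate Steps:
v(E) = -4*E**2
s(N, P) = -32 + 4*N**2 (s(N, P) = 3 - (-4*N**2 - 1*(-35)) = 3 - (-4*N**2 + 35) = 3 - (35 - 4*N**2) = 3 + (-35 + 4*N**2) = -32 + 4*N**2)
47 - s(3 + (3 + 2*(3 + 4)), -21) = 47 - (-32 + 4*(3 + (3 + 2*(3 + 4)))**2) = 47 - (-32 + 4*(3 + (3 + 2*7))**2) = 47 - (-32 + 4*(3 + (3 + 14))**2) = 47 - (-32 + 4*(3 + 17)**2) = 47 - (-32 + 4*20**2) = 47 - (-32 + 4*400) = 47 - (-32 + 1600) = 47 - 1*1568 = 47 - 1568 = -1521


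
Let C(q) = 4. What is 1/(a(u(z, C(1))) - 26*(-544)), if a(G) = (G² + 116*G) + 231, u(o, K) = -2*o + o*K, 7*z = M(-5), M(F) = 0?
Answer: 1/14375 ≈ 6.9565e-5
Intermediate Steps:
z = 0 (z = (⅐)*0 = 0)
u(o, K) = -2*o + K*o
a(G) = 231 + G² + 116*G
1/(a(u(z, C(1))) - 26*(-544)) = 1/((231 + (0*(-2 + 4))² + 116*(0*(-2 + 4))) - 26*(-544)) = 1/((231 + (0*2)² + 116*(0*2)) + 14144) = 1/((231 + 0² + 116*0) + 14144) = 1/((231 + 0 + 0) + 14144) = 1/(231 + 14144) = 1/14375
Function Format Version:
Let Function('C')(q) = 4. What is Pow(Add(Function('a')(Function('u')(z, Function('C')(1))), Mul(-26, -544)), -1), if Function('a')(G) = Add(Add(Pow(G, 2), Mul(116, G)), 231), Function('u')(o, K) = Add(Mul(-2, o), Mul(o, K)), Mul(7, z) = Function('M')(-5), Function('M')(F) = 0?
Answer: Rational(1, 14375) ≈ 6.9565e-5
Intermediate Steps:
z = 0 (z = Mul(Rational(1, 7), 0) = 0)
Function('u')(o, K) = Add(Mul(-2, o), Mul(K, o))
Function('a')(G) = Add(231, Pow(G, 2), Mul(116, G))
Pow(Add(Function('a')(Function('u')(z, Function('C')(1))), Mul(-26, -544)), -1) = Pow(Add(Add(231, Pow(Mul(0, Add(-2, 4)), 2), Mul(116, Mul(0, Add(-2, 4)))), Mul(-26, -544)), -1) = Pow(Add(Add(231, Pow(Mul(0, 2), 2), Mul(116, Mul(0, 2))), 14144), -1) = Pow(Add(Add(231, Pow(0, 2), Mul(116, 0)), 14144), -1) = Pow(Add(Add(231, 0, 0), 14144), -1) = Pow(Add(231, 14144), -1) = Pow(14375, -1) = Rational(1, 14375)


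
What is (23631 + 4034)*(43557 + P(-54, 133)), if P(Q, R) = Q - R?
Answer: 1199831050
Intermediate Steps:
(23631 + 4034)*(43557 + P(-54, 133)) = (23631 + 4034)*(43557 + (-54 - 1*133)) = 27665*(43557 + (-54 - 133)) = 27665*(43557 - 187) = 27665*43370 = 1199831050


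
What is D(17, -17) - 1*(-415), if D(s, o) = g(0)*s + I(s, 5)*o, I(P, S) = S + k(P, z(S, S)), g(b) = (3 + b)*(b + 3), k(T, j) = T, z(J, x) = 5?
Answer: 194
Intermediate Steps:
g(b) = (3 + b)² (g(b) = (3 + b)*(3 + b) = (3 + b)²)
I(P, S) = P + S (I(P, S) = S + P = P + S)
D(s, o) = 9*s + o*(5 + s) (D(s, o) = (3 + 0)²*s + (s + 5)*o = 3²*s + (5 + s)*o = 9*s + o*(5 + s))
D(17, -17) - 1*(-415) = (9*17 - 17*(5 + 17)) - 1*(-415) = (153 - 17*22) + 415 = (153 - 374) + 415 = -221 + 415 = 194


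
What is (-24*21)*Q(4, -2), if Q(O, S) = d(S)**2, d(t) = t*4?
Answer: -32256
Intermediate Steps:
d(t) = 4*t
Q(O, S) = 16*S**2 (Q(O, S) = (4*S)**2 = 16*S**2)
(-24*21)*Q(4, -2) = (-24*21)*(16*(-2)**2) = -8064*4 = -504*64 = -32256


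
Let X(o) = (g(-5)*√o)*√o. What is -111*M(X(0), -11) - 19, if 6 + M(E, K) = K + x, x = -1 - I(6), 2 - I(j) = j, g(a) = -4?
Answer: 1535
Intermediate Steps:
I(j) = 2 - j
x = 3 (x = -1 - (2 - 1*6) = -1 - (2 - 6) = -1 - 1*(-4) = -1 + 4 = 3)
X(o) = -4*o (X(o) = (-4*√o)*√o = -4*o)
M(E, K) = -3 + K (M(E, K) = -6 + (K + 3) = -6 + (3 + K) = -3 + K)
-111*M(X(0), -11) - 19 = -111*(-3 - 11) - 19 = -111*(-14) - 19 = 1554 - 19 = 1535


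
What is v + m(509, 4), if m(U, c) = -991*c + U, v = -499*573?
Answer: -289382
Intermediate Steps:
v = -285927
m(U, c) = U - 991*c
v + m(509, 4) = -285927 + (509 - 991*4) = -285927 + (509 - 3964) = -285927 - 3455 = -289382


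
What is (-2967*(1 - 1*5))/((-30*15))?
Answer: -1978/75 ≈ -26.373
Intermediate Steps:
(-2967*(1 - 1*5))/((-30*15)) = -2967*(1 - 5)/(-450) = -2967*(-4)*(-1/450) = 11868*(-1/450) = -1978/75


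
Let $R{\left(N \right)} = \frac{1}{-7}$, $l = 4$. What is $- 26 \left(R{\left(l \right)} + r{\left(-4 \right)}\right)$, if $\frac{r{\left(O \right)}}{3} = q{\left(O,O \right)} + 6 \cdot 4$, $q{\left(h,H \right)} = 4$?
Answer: $- \frac{15262}{7} \approx -2180.3$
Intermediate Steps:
$R{\left(N \right)} = - \frac{1}{7}$
$r{\left(O \right)} = 84$ ($r{\left(O \right)} = 3 \left(4 + 6 \cdot 4\right) = 3 \left(4 + 24\right) = 3 \cdot 28 = 84$)
$- 26 \left(R{\left(l \right)} + r{\left(-4 \right)}\right) = - 26 \left(- \frac{1}{7} + 84\right) = \left(-26\right) \frac{587}{7} = - \frac{15262}{7}$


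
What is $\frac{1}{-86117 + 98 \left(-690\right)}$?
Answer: $- \frac{1}{153737} \approx -6.5046 \cdot 10^{-6}$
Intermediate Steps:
$\frac{1}{-86117 + 98 \left(-690\right)} = \frac{1}{-86117 - 67620} = \frac{1}{-153737} = - \frac{1}{153737}$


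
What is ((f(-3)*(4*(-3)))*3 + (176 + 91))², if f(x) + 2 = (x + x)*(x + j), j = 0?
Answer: 95481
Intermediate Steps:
f(x) = -2 + 2*x² (f(x) = -2 + (x + x)*(x + 0) = -2 + (2*x)*x = -2 + 2*x²)
((f(-3)*(4*(-3)))*3 + (176 + 91))² = (((-2 + 2*(-3)²)*(4*(-3)))*3 + (176 + 91))² = (((-2 + 2*9)*(-12))*3 + 267)² = (((-2 + 18)*(-12))*3 + 267)² = ((16*(-12))*3 + 267)² = (-192*3 + 267)² = (-576 + 267)² = (-309)² = 95481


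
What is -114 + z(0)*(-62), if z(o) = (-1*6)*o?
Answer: -114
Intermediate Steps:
z(o) = -6*o
-114 + z(0)*(-62) = -114 - 6*0*(-62) = -114 + 0*(-62) = -114 + 0 = -114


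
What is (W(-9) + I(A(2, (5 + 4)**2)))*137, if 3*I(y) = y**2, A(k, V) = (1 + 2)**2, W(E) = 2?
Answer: 3973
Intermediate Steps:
A(k, V) = 9 (A(k, V) = 3**2 = 9)
I(y) = y**2/3
(W(-9) + I(A(2, (5 + 4)**2)))*137 = (2 + (1/3)*9**2)*137 = (2 + (1/3)*81)*137 = (2 + 27)*137 = 29*137 = 3973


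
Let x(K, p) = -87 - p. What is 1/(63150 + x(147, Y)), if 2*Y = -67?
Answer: 2/126193 ≈ 1.5849e-5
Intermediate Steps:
Y = -67/2 (Y = (½)*(-67) = -67/2 ≈ -33.500)
1/(63150 + x(147, Y)) = 1/(63150 + (-87 - 1*(-67/2))) = 1/(63150 + (-87 + 67/2)) = 1/(63150 - 107/2) = 1/(126193/2) = 2/126193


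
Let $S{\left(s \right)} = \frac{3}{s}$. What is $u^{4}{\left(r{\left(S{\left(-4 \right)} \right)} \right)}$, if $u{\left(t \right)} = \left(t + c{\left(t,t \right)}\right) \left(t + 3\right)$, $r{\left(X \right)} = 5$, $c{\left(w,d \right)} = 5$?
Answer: $40960000$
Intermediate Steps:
$u{\left(t \right)} = \left(3 + t\right) \left(5 + t\right)$ ($u{\left(t \right)} = \left(t + 5\right) \left(t + 3\right) = \left(5 + t\right) \left(3 + t\right) = \left(3 + t\right) \left(5 + t\right)$)
$u^{4}{\left(r{\left(S{\left(-4 \right)} \right)} \right)} = \left(15 + 5^{2} + 8 \cdot 5\right)^{4} = \left(15 + 25 + 40\right)^{4} = 80^{4} = 40960000$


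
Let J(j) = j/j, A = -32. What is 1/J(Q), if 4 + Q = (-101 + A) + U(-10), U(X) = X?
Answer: 1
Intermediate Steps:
Q = -147 (Q = -4 + ((-101 - 32) - 10) = -4 + (-133 - 10) = -4 - 143 = -147)
J(j) = 1
1/J(Q) = 1/1 = 1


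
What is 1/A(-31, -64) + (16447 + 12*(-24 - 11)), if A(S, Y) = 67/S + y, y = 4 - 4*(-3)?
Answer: 6875614/429 ≈ 16027.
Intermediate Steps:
y = 16 (y = 4 + 12 = 16)
A(S, Y) = 16 + 67/S (A(S, Y) = 67/S + 16 = 16 + 67/S)
1/A(-31, -64) + (16447 + 12*(-24 - 11)) = 1/(16 + 67/(-31)) + (16447 + 12*(-24 - 11)) = 1/(16 + 67*(-1/31)) + (16447 + 12*(-35)) = 1/(16 - 67/31) + (16447 - 420) = 1/(429/31) + 16027 = 31/429 + 16027 = 6875614/429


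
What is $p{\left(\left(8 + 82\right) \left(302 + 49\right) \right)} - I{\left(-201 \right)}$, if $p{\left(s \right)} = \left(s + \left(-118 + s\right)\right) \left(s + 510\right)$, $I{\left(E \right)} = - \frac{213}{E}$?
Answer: $\frac{135627443329}{67} \approx 2.0243 \cdot 10^{9}$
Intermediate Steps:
$p{\left(s \right)} = \left(-118 + 2 s\right) \left(510 + s\right)$
$p{\left(\left(8 + 82\right) \left(302 + 49\right) \right)} - I{\left(-201 \right)} = \left(-60180 + 2 \left(\left(8 + 82\right) \left(302 + 49\right)\right)^{2} + 902 \left(8 + 82\right) \left(302 + 49\right)\right) - - \frac{213}{-201} = \left(-60180 + 2 \left(90 \cdot 351\right)^{2} + 902 \cdot 90 \cdot 351\right) - \left(-213\right) \left(- \frac{1}{201}\right) = \left(-60180 + 2 \cdot 31590^{2} + 902 \cdot 31590\right) - \frac{71}{67} = \left(-60180 + 2 \cdot 997928100 + 28494180\right) - \frac{71}{67} = \left(-60180 + 1995856200 + 28494180\right) - \frac{71}{67} = 2024290200 - \frac{71}{67} = \frac{135627443329}{67}$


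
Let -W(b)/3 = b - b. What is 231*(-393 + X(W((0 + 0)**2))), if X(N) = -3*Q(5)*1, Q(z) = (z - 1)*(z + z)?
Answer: -118503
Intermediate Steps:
W(b) = 0 (W(b) = -3*(b - b) = -3*0 = 0)
Q(z) = 2*z*(-1 + z) (Q(z) = (-1 + z)*(2*z) = 2*z*(-1 + z))
X(N) = -120 (X(N) = -6*5*(-1 + 5)*1 = -6*5*4*1 = -3*40*1 = -120*1 = -120)
231*(-393 + X(W((0 + 0)**2))) = 231*(-393 - 120) = 231*(-513) = -118503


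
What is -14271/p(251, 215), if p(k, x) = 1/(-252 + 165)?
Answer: 1241577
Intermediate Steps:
p(k, x) = -1/87 (p(k, x) = 1/(-87) = -1/87)
-14271/p(251, 215) = -14271/(-1/87) = -14271*(-87) = 1241577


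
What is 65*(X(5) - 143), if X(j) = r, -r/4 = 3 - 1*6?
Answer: -8515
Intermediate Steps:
r = 12 (r = -4*(3 - 1*6) = -4*(3 - 6) = -4*(-3) = 12)
X(j) = 12
65*(X(5) - 143) = 65*(12 - 143) = 65*(-131) = -8515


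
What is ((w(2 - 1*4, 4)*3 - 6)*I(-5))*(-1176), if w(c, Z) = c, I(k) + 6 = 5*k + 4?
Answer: -381024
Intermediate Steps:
I(k) = -2 + 5*k (I(k) = -6 + (5*k + 4) = -6 + (4 + 5*k) = -2 + 5*k)
((w(2 - 1*4, 4)*3 - 6)*I(-5))*(-1176) = (((2 - 1*4)*3 - 6)*(-2 + 5*(-5)))*(-1176) = (((2 - 4)*3 - 6)*(-2 - 25))*(-1176) = ((-2*3 - 6)*(-27))*(-1176) = ((-6 - 6)*(-27))*(-1176) = -12*(-27)*(-1176) = 324*(-1176) = -381024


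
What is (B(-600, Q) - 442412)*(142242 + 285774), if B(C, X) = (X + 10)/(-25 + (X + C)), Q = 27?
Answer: -56618472881304/299 ≈ -1.8936e+11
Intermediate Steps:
B(C, X) = (10 + X)/(-25 + C + X) (B(C, X) = (10 + X)/(-25 + (C + X)) = (10 + X)/(-25 + C + X))
(B(-600, Q) - 442412)*(142242 + 285774) = ((10 + 27)/(-25 - 600 + 27) - 442412)*(142242 + 285774) = (37/(-598) - 442412)*428016 = (-1/598*37 - 442412)*428016 = (-37/598 - 442412)*428016 = -264562413/598*428016 = -56618472881304/299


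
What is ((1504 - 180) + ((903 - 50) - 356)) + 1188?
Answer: 3009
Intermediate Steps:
((1504 - 180) + ((903 - 50) - 356)) + 1188 = (1324 + (853 - 356)) + 1188 = (1324 + 497) + 1188 = 1821 + 1188 = 3009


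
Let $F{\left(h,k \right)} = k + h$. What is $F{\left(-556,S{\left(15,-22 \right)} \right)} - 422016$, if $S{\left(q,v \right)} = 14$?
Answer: $-422558$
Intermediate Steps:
$F{\left(h,k \right)} = h + k$
$F{\left(-556,S{\left(15,-22 \right)} \right)} - 422016 = \left(-556 + 14\right) - 422016 = -542 - 422016 = -422558$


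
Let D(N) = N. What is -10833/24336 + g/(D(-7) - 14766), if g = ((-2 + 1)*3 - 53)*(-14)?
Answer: -59705111/119838576 ≈ -0.49821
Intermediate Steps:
g = 784 (g = (-1*3 - 53)*(-14) = (-3 - 53)*(-14) = -56*(-14) = 784)
-10833/24336 + g/(D(-7) - 14766) = -10833/24336 + 784/(-7 - 14766) = -10833*1/24336 + 784/(-14773) = -3611/8112 + 784*(-1/14773) = -3611/8112 - 784/14773 = -59705111/119838576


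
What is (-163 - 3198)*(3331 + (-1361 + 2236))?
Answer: -14136366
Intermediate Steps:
(-163 - 3198)*(3331 + (-1361 + 2236)) = -3361*(3331 + 875) = -3361*4206 = -14136366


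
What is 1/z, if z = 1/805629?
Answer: 805629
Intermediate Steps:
z = 1/805629 ≈ 1.2413e-6
1/z = 1/(1/805629) = 805629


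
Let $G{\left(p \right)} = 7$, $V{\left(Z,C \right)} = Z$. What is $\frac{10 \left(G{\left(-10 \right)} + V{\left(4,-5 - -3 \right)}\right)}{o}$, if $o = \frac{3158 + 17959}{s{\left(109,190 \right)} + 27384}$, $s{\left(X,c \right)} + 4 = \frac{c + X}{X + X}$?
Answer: $\frac{109434215}{767251} \approx 142.63$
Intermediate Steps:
$s{\left(X,c \right)} = -4 + \frac{X + c}{2 X}$ ($s{\left(X,c \right)} = -4 + \frac{c + X}{X + X} = -4 + \frac{X + c}{2 X}$)
$o = \frac{1534502}{1989713}$ ($o = \frac{3158 + 17959}{\frac{190 - 763}{2 \cdot 109} + 27384} = \frac{21117}{\frac{1}{2} \cdot \frac{1}{109} \left(190 - 763\right) + 27384} = \frac{21117}{\frac{1}{2} \cdot \frac{1}{109} \left(-573\right) + 27384} = \frac{21117}{- \frac{573}{218} + 27384} = \frac{21117}{\frac{5969139}{218}} = 21117 \cdot \frac{218}{5969139} = \frac{1534502}{1989713} \approx 0.77122$)
$\frac{10 \left(G{\left(-10 \right)} + V{\left(4,-5 - -3 \right)}\right)}{o} = \frac{10 \left(7 + 4\right)}{\frac{1534502}{1989713}} = 10 \cdot 11 \cdot \frac{1989713}{1534502} = 110 \cdot \frac{1989713}{1534502} = \frac{109434215}{767251}$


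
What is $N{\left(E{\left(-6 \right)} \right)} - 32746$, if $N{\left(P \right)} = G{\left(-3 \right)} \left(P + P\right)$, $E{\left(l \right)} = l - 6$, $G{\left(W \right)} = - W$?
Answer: $-32818$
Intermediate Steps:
$E{\left(l \right)} = -6 + l$ ($E{\left(l \right)} = l - 6 = -6 + l$)
$N{\left(P \right)} = 6 P$ ($N{\left(P \right)} = \left(-1\right) \left(-3\right) \left(P + P\right) = 3 \cdot 2 P = 6 P$)
$N{\left(E{\left(-6 \right)} \right)} - 32746 = 6 \left(-6 - 6\right) - 32746 = 6 \left(-12\right) - 32746 = -72 - 32746 = -32818$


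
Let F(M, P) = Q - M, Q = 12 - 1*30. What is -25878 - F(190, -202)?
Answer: -25670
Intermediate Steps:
Q = -18 (Q = 12 - 30 = -18)
F(M, P) = -18 - M
-25878 - F(190, -202) = -25878 - (-18 - 1*190) = -25878 - (-18 - 190) = -25878 - 1*(-208) = -25878 + 208 = -25670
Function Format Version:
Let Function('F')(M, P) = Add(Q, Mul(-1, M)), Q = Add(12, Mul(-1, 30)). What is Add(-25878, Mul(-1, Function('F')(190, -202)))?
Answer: -25670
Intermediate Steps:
Q = -18 (Q = Add(12, -30) = -18)
Function('F')(M, P) = Add(-18, Mul(-1, M))
Add(-25878, Mul(-1, Function('F')(190, -202))) = Add(-25878, Mul(-1, Add(-18, Mul(-1, 190)))) = Add(-25878, Mul(-1, Add(-18, -190))) = Add(-25878, Mul(-1, -208)) = Add(-25878, 208) = -25670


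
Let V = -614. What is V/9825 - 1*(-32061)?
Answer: 314998711/9825 ≈ 32061.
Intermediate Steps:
V/9825 - 1*(-32061) = -614/9825 - 1*(-32061) = -614*1/9825 + 32061 = -614/9825 + 32061 = 314998711/9825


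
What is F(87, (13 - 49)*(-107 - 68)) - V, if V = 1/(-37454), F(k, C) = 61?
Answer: 2284695/37454 ≈ 61.000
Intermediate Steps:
V = -1/37454 ≈ -2.6699e-5
F(87, (13 - 49)*(-107 - 68)) - V = 61 - 1*(-1/37454) = 61 + 1/37454 = 2284695/37454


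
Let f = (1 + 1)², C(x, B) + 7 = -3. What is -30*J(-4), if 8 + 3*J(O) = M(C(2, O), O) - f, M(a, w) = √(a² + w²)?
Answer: 120 - 20*√29 ≈ 12.297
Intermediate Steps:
C(x, B) = -10 (C(x, B) = -7 - 3 = -10)
f = 4 (f = 2² = 4)
J(O) = -4 + √(100 + O²)/3 (J(O) = -8/3 + (√((-10)² + O²) - 1*4)/3 = -8/3 + (√(100 + O²) - 4)/3 = -8/3 + (-4 + √(100 + O²))/3 = -8/3 + (-4/3 + √(100 + O²)/3) = -4 + √(100 + O²)/3)
-30*J(-4) = -30*(-4 + √(100 + (-4)²)/3) = -30*(-4 + √(100 + 16)/3) = -30*(-4 + √116/3) = -30*(-4 + (2*√29)/3) = -30*(-4 + 2*√29/3) = 120 - 20*√29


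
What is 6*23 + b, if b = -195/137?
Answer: 18711/137 ≈ 136.58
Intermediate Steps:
b = -195/137 (b = -195*1/137 = -195/137 ≈ -1.4234)
6*23 + b = 6*23 - 195/137 = 138 - 195/137 = 18711/137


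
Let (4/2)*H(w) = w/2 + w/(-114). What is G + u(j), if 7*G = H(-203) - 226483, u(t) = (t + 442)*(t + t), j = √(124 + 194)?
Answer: -12658609/399 + 884*√318 ≈ -15962.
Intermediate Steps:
j = √318 ≈ 17.833
H(w) = 14*w/57 (H(w) = (w/2 + w/(-114))/2 = (w*(½) + w*(-1/114))/2 = (w/2 - w/114)/2 = (28*w/57)/2 = 14*w/57)
u(t) = 2*t*(442 + t) (u(t) = (442 + t)*(2*t) = 2*t*(442 + t))
G = -12912373/399 (G = ((14/57)*(-203) - 226483)/7 = (-2842/57 - 226483)/7 = (⅐)*(-12912373/57) = -12912373/399 ≈ -32362.)
G + u(j) = -12912373/399 + 2*√318*(442 + √318)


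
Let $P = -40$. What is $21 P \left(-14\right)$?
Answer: $11760$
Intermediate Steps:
$21 P \left(-14\right) = 21 \left(-40\right) \left(-14\right) = \left(-840\right) \left(-14\right) = 11760$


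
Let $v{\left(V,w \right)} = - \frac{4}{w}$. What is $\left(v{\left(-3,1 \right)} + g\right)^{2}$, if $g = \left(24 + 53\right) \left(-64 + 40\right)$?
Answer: $3429904$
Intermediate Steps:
$g = -1848$ ($g = 77 \left(-24\right) = -1848$)
$\left(v{\left(-3,1 \right)} + g\right)^{2} = \left(- \frac{4}{1} - 1848\right)^{2} = \left(\left(-4\right) 1 - 1848\right)^{2} = \left(-4 - 1848\right)^{2} = \left(-1852\right)^{2} = 3429904$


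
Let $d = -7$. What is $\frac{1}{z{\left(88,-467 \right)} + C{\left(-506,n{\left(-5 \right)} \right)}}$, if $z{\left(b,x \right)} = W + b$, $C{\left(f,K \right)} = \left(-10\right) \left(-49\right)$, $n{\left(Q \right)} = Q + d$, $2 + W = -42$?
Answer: $\frac{1}{534} \approx 0.0018727$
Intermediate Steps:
$W = -44$ ($W = -2 - 42 = -44$)
$n{\left(Q \right)} = -7 + Q$ ($n{\left(Q \right)} = Q - 7 = -7 + Q$)
$C{\left(f,K \right)} = 490$
$z{\left(b,x \right)} = -44 + b$
$\frac{1}{z{\left(88,-467 \right)} + C{\left(-506,n{\left(-5 \right)} \right)}} = \frac{1}{\left(-44 + 88\right) + 490} = \frac{1}{44 + 490} = \frac{1}{534}$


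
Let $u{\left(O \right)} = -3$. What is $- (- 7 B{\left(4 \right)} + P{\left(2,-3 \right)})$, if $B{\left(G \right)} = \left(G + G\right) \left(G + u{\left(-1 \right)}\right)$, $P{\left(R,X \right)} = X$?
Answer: $59$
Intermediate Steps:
$B{\left(G \right)} = 2 G \left(-3 + G\right)$ ($B{\left(G \right)} = \left(G + G\right) \left(G - 3\right) = 2 G \left(-3 + G\right)$)
$- (- 7 B{\left(4 \right)} + P{\left(2,-3 \right)}) = - (- 7 \cdot 2 \cdot 4 \left(-3 + 4\right) - 3) = - (- 7 \cdot 2 \cdot 4 \cdot 1 - 3) = - (\left(-7\right) 8 - 3) = - (-56 - 3) = \left(-1\right) \left(-59\right) = 59$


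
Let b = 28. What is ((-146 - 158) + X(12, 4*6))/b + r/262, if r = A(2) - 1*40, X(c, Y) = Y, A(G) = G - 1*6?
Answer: -1332/131 ≈ -10.168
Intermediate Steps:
A(G) = -6 + G (A(G) = G - 6 = -6 + G)
r = -44 (r = (-6 + 2) - 1*40 = -4 - 40 = -44)
((-146 - 158) + X(12, 4*6))/b + r/262 = ((-146 - 158) + 4*6)/28 - 44/262 = (-304 + 24)*(1/28) - 44*1/262 = -280*1/28 - 22/131 = -10 - 22/131 = -1332/131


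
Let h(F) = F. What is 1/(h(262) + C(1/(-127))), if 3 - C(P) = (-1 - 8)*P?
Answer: 127/33646 ≈ 0.0037746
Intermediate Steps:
C(P) = 3 + 9*P (C(P) = 3 - (-1 - 8)*P = 3 - (-9)*P = 3 + 9*P)
1/(h(262) + C(1/(-127))) = 1/(262 + (3 + 9/(-127))) = 1/(262 + (3 + 9*(-1/127))) = 1/(262 + (3 - 9/127)) = 1/(262 + 372/127) = 1/(33646/127) = 127/33646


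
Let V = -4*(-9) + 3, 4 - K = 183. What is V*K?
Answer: -6981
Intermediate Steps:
K = -179 (K = 4 - 1*183 = 4 - 183 = -179)
V = 39 (V = 36 + 3 = 39)
V*K = 39*(-179) = -6981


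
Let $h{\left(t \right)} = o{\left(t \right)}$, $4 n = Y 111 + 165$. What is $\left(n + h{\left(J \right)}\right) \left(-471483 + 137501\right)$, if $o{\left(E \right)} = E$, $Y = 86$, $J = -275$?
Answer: $- \frac{1437959501}{2} \approx -7.1898 \cdot 10^{8}$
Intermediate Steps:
$n = \frac{9711}{4}$ ($n = \frac{86 \cdot 111 + 165}{4} = \frac{9546 + 165}{4} = \frac{1}{4} \cdot 9711 = \frac{9711}{4} \approx 2427.8$)
$h{\left(t \right)} = t$
$\left(n + h{\left(J \right)}\right) \left(-471483 + 137501\right) = \left(\frac{9711}{4} - 275\right) \left(-471483 + 137501\right) = \frac{8611}{4} \left(-333982\right) = - \frac{1437959501}{2}$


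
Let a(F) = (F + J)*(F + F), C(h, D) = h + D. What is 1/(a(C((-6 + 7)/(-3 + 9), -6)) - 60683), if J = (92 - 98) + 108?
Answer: -18/1112489 ≈ -1.6180e-5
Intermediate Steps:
C(h, D) = D + h
J = 102 (J = -6 + 108 = 102)
a(F) = 2*F*(102 + F) (a(F) = (F + 102)*(F + F) = (102 + F)*(2*F) = 2*F*(102 + F))
1/(a(C((-6 + 7)/(-3 + 9), -6)) - 60683) = 1/(2*(-6 + (-6 + 7)/(-3 + 9))*(102 + (-6 + (-6 + 7)/(-3 + 9))) - 60683) = 1/(2*(-6 + 1/6)*(102 + (-6 + 1/6)) - 60683) = 1/(2*(-6 + 1*(⅙))*(102 + (-6 + 1*(⅙))) - 60683) = 1/(2*(-6 + ⅙)*(102 + (-6 + ⅙)) - 60683) = 1/(2*(-35/6)*(102 - 35/6) - 60683) = 1/(2*(-35/6)*(577/6) - 60683) = 1/(-20195/18 - 60683) = 1/(-1112489/18) = -18/1112489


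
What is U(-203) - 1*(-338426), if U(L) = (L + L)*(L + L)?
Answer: 503262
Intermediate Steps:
U(L) = 4*L² (U(L) = (2*L)*(2*L) = 4*L²)
U(-203) - 1*(-338426) = 4*(-203)² - 1*(-338426) = 4*41209 + 338426 = 164836 + 338426 = 503262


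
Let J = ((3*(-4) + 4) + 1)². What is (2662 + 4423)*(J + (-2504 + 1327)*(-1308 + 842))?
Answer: 3886342135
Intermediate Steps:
J = 49 (J = ((-12 + 4) + 1)² = (-8 + 1)² = (-7)² = 49)
(2662 + 4423)*(J + (-2504 + 1327)*(-1308 + 842)) = (2662 + 4423)*(49 + (-2504 + 1327)*(-1308 + 842)) = 7085*(49 - 1177*(-466)) = 7085*(49 + 548482) = 7085*548531 = 3886342135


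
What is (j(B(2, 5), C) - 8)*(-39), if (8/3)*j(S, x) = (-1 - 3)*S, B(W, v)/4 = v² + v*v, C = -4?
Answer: 12012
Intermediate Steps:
B(W, v) = 8*v² (B(W, v) = 4*(v² + v*v) = 4*(v² + v²) = 4*(2*v²) = 8*v²)
j(S, x) = -3*S/2 (j(S, x) = 3*((-1 - 3)*S)/8 = 3*(-4*S)/8 = -3*S/2)
(j(B(2, 5), C) - 8)*(-39) = (-12*5² - 8)*(-39) = (-12*25 - 8)*(-39) = (-3/2*200 - 8)*(-39) = (-300 - 8)*(-39) = -308*(-39) = 12012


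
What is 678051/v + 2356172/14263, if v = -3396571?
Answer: 7993234444799/48445292173 ≈ 165.00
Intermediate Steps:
678051/v + 2356172/14263 = 678051/(-3396571) + 2356172/14263 = 678051*(-1/3396571) + 2356172*(1/14263) = -678051/3396571 + 2356172/14263 = 7993234444799/48445292173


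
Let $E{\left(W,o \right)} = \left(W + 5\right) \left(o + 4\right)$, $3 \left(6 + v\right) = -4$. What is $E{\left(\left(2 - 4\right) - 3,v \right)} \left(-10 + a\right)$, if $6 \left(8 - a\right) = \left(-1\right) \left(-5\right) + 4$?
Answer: $0$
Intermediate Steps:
$a = \frac{13}{2}$ ($a = 8 - \frac{\left(-1\right) \left(-5\right) + 4}{6} = 8 - \frac{5 + 4}{6} = 8 - \frac{3}{2} = \frac{13}{2} \approx 6.5$)
$v = - \frac{22}{3}$ ($v = -6 + \frac{1}{3} \left(-4\right) = -6 - \frac{4}{3} = - \frac{22}{3} \approx -7.3333$)
$E{\left(W,o \right)} = \left(4 + o\right) \left(5 + W\right)$ ($E{\left(W,o \right)} = \left(5 + W\right) \left(4 + o\right) = \left(4 + o\right) \left(5 + W\right)$)
$E{\left(\left(2 - 4\right) - 3,v \right)} \left(-10 + a\right) = \left(20 + 4 \left(\left(2 - 4\right) - 3\right) + 5 \left(- \frac{22}{3}\right) + \left(\left(2 - 4\right) - 3\right) \left(- \frac{22}{3}\right)\right) \left(-10 + \frac{13}{2}\right) = \left(20 + 4 \left(-2 - 3\right) - \frac{110}{3} + \left(-2 - 3\right) \left(- \frac{22}{3}\right)\right) \left(- \frac{7}{2}\right) = \left(20 + 4 \left(-5\right) - \frac{110}{3} - - \frac{110}{3}\right) \left(- \frac{7}{2}\right) = \left(20 - 20 - \frac{110}{3} + \frac{110}{3}\right) \left(- \frac{7}{2}\right) = 0 \left(- \frac{7}{2}\right) = 0$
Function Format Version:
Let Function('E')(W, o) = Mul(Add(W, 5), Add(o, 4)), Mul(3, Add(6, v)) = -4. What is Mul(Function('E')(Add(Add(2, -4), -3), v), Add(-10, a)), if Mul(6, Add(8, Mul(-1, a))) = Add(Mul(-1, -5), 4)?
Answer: 0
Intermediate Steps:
a = Rational(13, 2) (a = Add(8, Mul(Rational(-1, 6), Add(Mul(-1, -5), 4))) = Add(8, Mul(Rational(-1, 6), Add(5, 4))) = Add(8, Mul(Rational(-1, 6), 9)) = Add(8, Rational(-3, 2)) = Rational(13, 2) ≈ 6.5000)
v = Rational(-22, 3) (v = Add(-6, Mul(Rational(1, 3), -4)) = Add(-6, Rational(-4, 3)) = Rational(-22, 3) ≈ -7.3333)
Function('E')(W, o) = Mul(Add(4, o), Add(5, W)) (Function('E')(W, o) = Mul(Add(5, W), Add(4, o)) = Mul(Add(4, o), Add(5, W)))
Mul(Function('E')(Add(Add(2, -4), -3), v), Add(-10, a)) = Mul(Add(20, Mul(4, Add(Add(2, -4), -3)), Mul(5, Rational(-22, 3)), Mul(Add(Add(2, -4), -3), Rational(-22, 3))), Add(-10, Rational(13, 2))) = Mul(Add(20, Mul(4, Add(-2, -3)), Rational(-110, 3), Mul(Add(-2, -3), Rational(-22, 3))), Rational(-7, 2)) = Mul(Add(20, Mul(4, -5), Rational(-110, 3), Mul(-5, Rational(-22, 3))), Rational(-7, 2)) = Mul(Add(20, -20, Rational(-110, 3), Rational(110, 3)), Rational(-7, 2)) = Mul(0, Rational(-7, 2)) = 0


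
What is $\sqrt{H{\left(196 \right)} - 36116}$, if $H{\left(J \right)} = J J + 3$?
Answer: $7 \sqrt{47} \approx 47.99$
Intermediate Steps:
$H{\left(J \right)} = 3 + J^{2}$ ($H{\left(J \right)} = J^{2} + 3 = 3 + J^{2}$)
$\sqrt{H{\left(196 \right)} - 36116} = \sqrt{\left(3 + 196^{2}\right) - 36116} = \sqrt{\left(3 + 38416\right) - 36116} = \sqrt{38419 - 36116} = \sqrt{2303} = 7 \sqrt{47}$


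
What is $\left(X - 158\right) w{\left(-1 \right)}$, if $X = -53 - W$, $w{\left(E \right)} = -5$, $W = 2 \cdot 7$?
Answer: $1125$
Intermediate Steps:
$W = 14$
$X = -67$ ($X = -53 - 14 = -67$)
$\left(X - 158\right) w{\left(-1 \right)} = \left(-67 - 158\right) \left(-5\right) = \left(-225\right) \left(-5\right) = 1125$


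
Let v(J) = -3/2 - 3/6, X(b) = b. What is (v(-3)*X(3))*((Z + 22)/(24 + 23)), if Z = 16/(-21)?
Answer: -892/329 ≈ -2.7112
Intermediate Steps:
Z = -16/21 (Z = 16*(-1/21) = -16/21 ≈ -0.76190)
v(J) = -2 (v(J) = -3*1/2 - 3*1/6 = -3/2 - 1/2 = -2)
(v(-3)*X(3))*((Z + 22)/(24 + 23)) = (-2*3)*((-16/21 + 22)/(24 + 23)) = -892/(7*47) = -6*446/987 = -892/329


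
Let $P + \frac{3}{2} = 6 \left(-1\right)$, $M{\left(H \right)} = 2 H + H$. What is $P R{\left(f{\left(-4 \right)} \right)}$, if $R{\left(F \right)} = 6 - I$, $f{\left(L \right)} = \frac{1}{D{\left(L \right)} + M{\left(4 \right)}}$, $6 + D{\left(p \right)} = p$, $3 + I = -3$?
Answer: $-90$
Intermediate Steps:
$I = -6$ ($I = -3 - 3 = -6$)
$D{\left(p \right)} = -6 + p$
$M{\left(H \right)} = 3 H$
$f{\left(L \right)} = \frac{1}{6 + L}$ ($f{\left(L \right)} = \frac{1}{\left(-6 + L\right) + 3 \cdot 4} = \frac{1}{\left(-6 + L\right) + 12} = \frac{1}{6 + L}$)
$R{\left(F \right)} = 12$ ($R{\left(F \right)} = 6 - -6 = 6 + 6 = 12$)
$P = - \frac{15}{2}$ ($P = - \frac{3}{2} + 6 \left(-1\right) = - \frac{3}{2} - 6 = - \frac{15}{2} \approx -7.5$)
$P R{\left(f{\left(-4 \right)} \right)} = \left(- \frac{15}{2}\right) 12 = -90$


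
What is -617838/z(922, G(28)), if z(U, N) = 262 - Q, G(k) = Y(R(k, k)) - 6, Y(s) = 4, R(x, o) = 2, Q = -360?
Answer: -308919/311 ≈ -993.31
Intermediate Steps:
G(k) = -2 (G(k) = 4 - 6 = -2)
z(U, N) = 622 (z(U, N) = 262 - 1*(-360) = 262 + 360 = 622)
-617838/z(922, G(28)) = -617838/622 = -617838*1/622 = -308919/311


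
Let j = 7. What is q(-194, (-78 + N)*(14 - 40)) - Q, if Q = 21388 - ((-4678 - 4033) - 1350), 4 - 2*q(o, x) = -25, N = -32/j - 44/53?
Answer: -62869/2 ≈ -31435.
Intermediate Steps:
N = -2004/371 (N = -32/7 - 44/53 = -2004/371 ≈ -5.4016)
q(o, x) = 29/2 (q(o, x) = 2 - 1/2*(-25) = 2 + 25/2 = 29/2)
Q = 31449 (Q = 21388 - (-8711 - 1350) = 21388 - 1*(-10061) = 21388 + 10061 = 31449)
q(-194, (-78 + N)*(14 - 40)) - Q = 29/2 - 1*31449 = 29/2 - 31449 = -62869/2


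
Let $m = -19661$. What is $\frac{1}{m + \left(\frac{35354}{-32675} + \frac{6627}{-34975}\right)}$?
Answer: $- \frac{9142465}{179761628712} \approx -5.0859 \cdot 10^{-5}$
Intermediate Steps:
$\frac{1}{m + \left(\frac{35354}{-32675} + \frac{6627}{-34975}\right)} = \frac{1}{-19661 + \left(\frac{35354}{-32675} + \frac{6627}{-34975}\right)} = \frac{1}{-19661 + \left(35354 \left(- \frac{1}{32675}\right) + 6627 \left(- \frac{1}{34975}\right)\right)} = \frac{1}{-19661 - \frac{11624347}{9142465}} = \frac{1}{- \frac{179761628712}{9142465}} = - \frac{9142465}{179761628712}$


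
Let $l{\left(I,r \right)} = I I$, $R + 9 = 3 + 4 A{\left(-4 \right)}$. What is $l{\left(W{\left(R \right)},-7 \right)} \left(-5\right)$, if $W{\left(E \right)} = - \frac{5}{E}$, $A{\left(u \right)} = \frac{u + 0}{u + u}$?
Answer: $- \frac{125}{16} \approx -7.8125$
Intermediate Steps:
$A{\left(u \right)} = \frac{1}{2}$ ($A{\left(u \right)} = \frac{u}{2 u} = u \frac{1}{2 u} = \frac{1}{2}$)
$R = -4$ ($R = -9 + \left(3 + 4 \cdot \frac{1}{2}\right) = -9 + \left(3 + 2\right) = -9 + 5 = -4$)
$l{\left(I,r \right)} = I^{2}$
$l{\left(W{\left(R \right)},-7 \right)} \left(-5\right) = \left(- \frac{5}{-4}\right)^{2} \left(-5\right) = \left(\left(-5\right) \left(- \frac{1}{4}\right)\right)^{2} \left(-5\right) = \left(\frac{5}{4}\right)^{2} \left(-5\right) = \frac{25}{16} \left(-5\right) = - \frac{125}{16}$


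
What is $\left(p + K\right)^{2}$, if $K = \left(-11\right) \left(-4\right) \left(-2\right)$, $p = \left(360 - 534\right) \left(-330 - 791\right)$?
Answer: $38011741156$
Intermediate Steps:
$p = 195054$ ($p = \left(-174\right) \left(-1121\right) = 195054$)
$K = -88$ ($K = 44 \left(-2\right) = -88$)
$\left(p + K\right)^{2} = \left(195054 - 88\right)^{2} = 194966^{2} = 38011741156$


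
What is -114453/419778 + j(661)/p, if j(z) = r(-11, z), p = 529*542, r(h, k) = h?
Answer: -911676467/3343275239 ≈ -0.27269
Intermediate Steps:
p = 286718
j(z) = -11
-114453/419778 + j(661)/p = -114453/419778 - 11/286718 = -114453*1/419778 - 11*1/286718 = -12717/46642 - 11/286718 = -911676467/3343275239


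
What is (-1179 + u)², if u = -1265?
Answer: 5973136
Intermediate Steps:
(-1179 + u)² = (-1179 - 1265)² = (-2444)² = 5973136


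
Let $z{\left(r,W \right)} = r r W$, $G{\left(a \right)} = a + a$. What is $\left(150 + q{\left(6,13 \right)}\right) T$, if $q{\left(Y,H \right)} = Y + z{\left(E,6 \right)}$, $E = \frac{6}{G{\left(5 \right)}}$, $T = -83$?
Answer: $- \frac{328182}{25} \approx -13127.0$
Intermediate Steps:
$G{\left(a \right)} = 2 a$
$E = \frac{3}{5}$ ($E = \frac{6}{2 \cdot 5} = \frac{6}{10} = 6 \cdot \frac{1}{10} = \frac{3}{5} \approx 0.6$)
$z{\left(r,W \right)} = W r^{2}$ ($z{\left(r,W \right)} = r^{2} W = W r^{2}$)
$q{\left(Y,H \right)} = \frac{54}{25} + Y$ ($q{\left(Y,H \right)} = Y + 6 \left(\frac{3}{5}\right)^{2} = Y + 6 \cdot \frac{9}{25} = Y + \frac{54}{25} = \frac{54}{25} + Y$)
$\left(150 + q{\left(6,13 \right)}\right) T = \left(150 + \left(\frac{54}{25} + 6\right)\right) \left(-83\right) = \left(150 + \frac{204}{25}\right) \left(-83\right) = \frac{3954}{25} \left(-83\right) = - \frac{328182}{25}$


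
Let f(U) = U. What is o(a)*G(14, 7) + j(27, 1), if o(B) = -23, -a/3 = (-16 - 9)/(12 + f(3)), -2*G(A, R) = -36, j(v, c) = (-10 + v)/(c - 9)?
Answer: -3329/8 ≈ -416.13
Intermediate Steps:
j(v, c) = (-10 + v)/(-9 + c)
G(A, R) = 18 (G(A, R) = -1/2*(-36) = 18)
a = 5 (a = -3*(-16 - 9)/(12 + 3) = -(-75)/15 = -3*(-5/3) = 5)
o(a)*G(14, 7) + j(27, 1) = -23*18 + (-10 + 27)/(-9 + 1) = -414 + 17/(-8) = -414 - 1/8*17 = -414 - 17/8 = -3329/8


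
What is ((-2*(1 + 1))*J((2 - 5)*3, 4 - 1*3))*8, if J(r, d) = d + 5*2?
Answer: -352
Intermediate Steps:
J(r, d) = 10 + d (J(r, d) = d + 10 = 10 + d)
((-2*(1 + 1))*J((2 - 5)*3, 4 - 1*3))*8 = ((-2*(1 + 1))*(10 + (4 - 1*3)))*8 = ((-2*2)*(10 + (4 - 3)))*8 = -4*(10 + 1)*8 = -4*11*8 = -44*8 = -352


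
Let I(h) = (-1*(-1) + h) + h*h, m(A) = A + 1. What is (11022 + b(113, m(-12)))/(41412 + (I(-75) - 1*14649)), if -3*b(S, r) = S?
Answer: 32953/96942 ≈ 0.33992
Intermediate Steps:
m(A) = 1 + A
b(S, r) = -S/3
I(h) = 1 + h + h² (I(h) = (1 + h) + h² = 1 + h + h²)
(11022 + b(113, m(-12)))/(41412 + (I(-75) - 1*14649)) = (11022 - ⅓*113)/(41412 + ((1 - 75 + (-75)²) - 1*14649)) = (11022 - 113/3)/(41412 + ((1 - 75 + 5625) - 14649)) = 32953/(3*(41412 + (5551 - 14649))) = 32953/(3*(41412 - 9098)) = (32953/3)/32314 = (32953/3)*(1/32314) = 32953/96942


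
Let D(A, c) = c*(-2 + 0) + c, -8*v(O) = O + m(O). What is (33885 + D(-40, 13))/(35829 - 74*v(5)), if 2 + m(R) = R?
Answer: 33872/35903 ≈ 0.94343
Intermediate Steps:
m(R) = -2 + R
v(O) = 1/4 - O/4 (v(O) = -(O + (-2 + O))/8 = -(-2 + 2*O)/8 = 1/4 - O/4)
D(A, c) = -c (D(A, c) = c*(-2) + c = -2*c + c = -c)
(33885 + D(-40, 13))/(35829 - 74*v(5)) = (33885 - 1*13)/(35829 - 74*(1/4 - 1/4*5)) = (33885 - 13)/(35829 - 74*(1/4 - 5/4)) = 33872/(35829 - 74*(-1)) = 33872/(35829 + 74) = 33872/35903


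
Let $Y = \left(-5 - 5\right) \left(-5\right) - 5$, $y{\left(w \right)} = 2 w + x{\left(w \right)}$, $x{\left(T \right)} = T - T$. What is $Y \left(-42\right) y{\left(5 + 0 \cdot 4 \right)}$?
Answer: $-18900$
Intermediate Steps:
$x{\left(T \right)} = 0$
$y{\left(w \right)} = 2 w$ ($y{\left(w \right)} = 2 w + 0 = 2 w$)
$Y = 45$ ($Y = \left(-5 - 5\right) \left(-5\right) - 5 = \left(-10\right) \left(-5\right) - 5 = 50 - 5 = 45$)
$Y \left(-42\right) y{\left(5 + 0 \cdot 4 \right)} = 45 \left(-42\right) 2 \left(5 + 0 \cdot 4\right) = - 1890 \cdot 2 \left(5 + 0\right) = - 1890 \cdot 2 \cdot 5 = \left(-1890\right) 10 = -18900$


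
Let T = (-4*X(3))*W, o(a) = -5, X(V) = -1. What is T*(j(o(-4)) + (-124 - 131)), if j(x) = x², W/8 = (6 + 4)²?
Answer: -736000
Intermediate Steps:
W = 800 (W = 8*(6 + 4)² = 8*10² = 8*100 = 800)
T = 3200 (T = -4*(-1)*800 = 4*800 = 3200)
T*(j(o(-4)) + (-124 - 131)) = 3200*((-5)² + (-124 - 131)) = 3200*(25 - 255) = 3200*(-230) = -736000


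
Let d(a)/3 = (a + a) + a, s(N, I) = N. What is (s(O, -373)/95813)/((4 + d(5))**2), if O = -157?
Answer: -157/230047013 ≈ -6.8247e-7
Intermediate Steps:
d(a) = 9*a (d(a) = 3*((a + a) + a) = 3*(2*a + a) = 3*(3*a) = 9*a)
(s(O, -373)/95813)/((4 + d(5))**2) = (-157/95813)/((4 + 9*5)**2) = (-157*1/95813)/((4 + 45)**2) = -157/95813/49**2 = -157/95813/2401 = (1/2401)*(-157/95813) = -157/230047013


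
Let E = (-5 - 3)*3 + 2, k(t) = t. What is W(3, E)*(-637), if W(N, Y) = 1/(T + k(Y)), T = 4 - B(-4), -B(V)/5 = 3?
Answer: 637/3 ≈ 212.33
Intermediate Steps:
E = -22 (E = -8*3 + 2 = -24 + 2 = -22)
B(V) = -15 (B(V) = -5*3 = -15)
T = 19 (T = 4 - 1*(-15) = 4 + 15 = 19)
W(N, Y) = 1/(19 + Y)
W(3, E)*(-637) = -637/(19 - 22) = -637/(-3) = -1/3*(-637) = 637/3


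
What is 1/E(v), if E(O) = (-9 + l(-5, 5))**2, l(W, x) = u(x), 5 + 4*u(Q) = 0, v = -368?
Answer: 16/1681 ≈ 0.0095181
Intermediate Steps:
u(Q) = -5/4 (u(Q) = -5/4 + (1/4)*0 = -5/4 + 0 = -5/4)
l(W, x) = -5/4
E(O) = 1681/16 (E(O) = (-9 - 5/4)**2 = (-41/4)**2 = 1681/16)
1/E(v) = 1/(1681/16) = 16/1681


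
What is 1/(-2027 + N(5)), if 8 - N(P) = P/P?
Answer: -1/2020 ≈ -0.00049505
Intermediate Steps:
N(P) = 7 (N(P) = 8 - P/P = 8 - 1*1 = 8 - 1 = 7)
1/(-2027 + N(5)) = 1/(-2027 + 7) = 1/(-2020) = -1/2020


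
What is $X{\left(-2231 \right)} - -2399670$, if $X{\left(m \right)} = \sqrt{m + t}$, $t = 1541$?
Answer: $2399670 + i \sqrt{690} \approx 2.3997 \cdot 10^{6} + 26.268 i$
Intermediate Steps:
$X{\left(m \right)} = \sqrt{1541 + m}$ ($X{\left(m \right)} = \sqrt{m + 1541} = \sqrt{1541 + m}$)
$X{\left(-2231 \right)} - -2399670 = \sqrt{1541 - 2231} - -2399670 = \sqrt{-690} + 2399670 = i \sqrt{690} + 2399670 = 2399670 + i \sqrt{690}$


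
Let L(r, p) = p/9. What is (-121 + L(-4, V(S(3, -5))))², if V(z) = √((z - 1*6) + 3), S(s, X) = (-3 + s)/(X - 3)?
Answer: (1089 - I*√3)²/81 ≈ 14641.0 - 46.573*I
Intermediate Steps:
S(s, X) = (-3 + s)/(-3 + X)
V(z) = √(-3 + z) (V(z) = √((z - 6) + 3) = √((-6 + z) + 3) = √(-3 + z))
L(r, p) = p/9 (L(r, p) = p*(⅑) = p/9)
(-121 + L(-4, V(S(3, -5))))² = (-121 + √(-3 + (-3 + 3)/(-3 - 5))/9)² = (-121 + √(-3 + 0/(-8))/9)² = (-121 + √(-3 - ⅛*0)/9)² = (-121 + √(-3 + 0)/9)² = (-121 + √(-3)/9)² = (-121 + (I*√3)/9)² = (-121 + I*√3/9)²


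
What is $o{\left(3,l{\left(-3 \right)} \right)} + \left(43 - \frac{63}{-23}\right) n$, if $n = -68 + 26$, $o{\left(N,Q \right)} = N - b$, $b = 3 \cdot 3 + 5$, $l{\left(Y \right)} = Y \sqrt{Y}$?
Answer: $- \frac{44437}{23} \approx -1932.0$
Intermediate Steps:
$l{\left(Y \right)} = Y^{\frac{3}{2}}$
$b = 14$ ($b = 9 + 5 = 14$)
$o{\left(N,Q \right)} = -14 + N$ ($o{\left(N,Q \right)} = N - 14 = -14 + N$)
$n = -42$
$o{\left(3,l{\left(-3 \right)} \right)} + \left(43 - \frac{63}{-23}\right) n = \left(-14 + 3\right) + \left(43 - \frac{63}{-23}\right) \left(-42\right) = -11 + \left(43 - - \frac{63}{23}\right) \left(-42\right) = -11 + \left(43 + \frac{63}{23}\right) \left(-42\right) = -11 + \frac{1052}{23} \left(-42\right) = -11 - \frac{44184}{23} = - \frac{44437}{23}$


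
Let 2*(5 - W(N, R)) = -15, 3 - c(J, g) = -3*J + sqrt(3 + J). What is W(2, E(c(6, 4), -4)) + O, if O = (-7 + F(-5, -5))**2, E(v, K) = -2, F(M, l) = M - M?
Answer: 123/2 ≈ 61.500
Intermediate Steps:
F(M, l) = 0
c(J, g) = 3 - sqrt(3 + J) + 3*J (c(J, g) = 3 - (-3*J + sqrt(3 + J)) = 3 - (sqrt(3 + J) - 3*J) = 3 + (-sqrt(3 + J) + 3*J) = 3 - sqrt(3 + J) + 3*J)
W(N, R) = 25/2 (W(N, R) = 5 - 1/2*(-15) = 5 + 15/2 = 25/2)
O = 49 (O = (-7 + 0)**2 = (-7)**2 = 49)
W(2, E(c(6, 4), -4)) + O = 25/2 + 49 = 123/2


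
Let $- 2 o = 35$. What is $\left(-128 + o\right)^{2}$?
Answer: $\frac{84681}{4} \approx 21170.0$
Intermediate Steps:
$o = - \frac{35}{2}$ ($o = \left(- \frac{1}{2}\right) 35 = - \frac{35}{2} \approx -17.5$)
$\left(-128 + o\right)^{2} = \left(-128 - \frac{35}{2}\right)^{2} = \left(- \frac{291}{2}\right)^{2} = \frac{84681}{4}$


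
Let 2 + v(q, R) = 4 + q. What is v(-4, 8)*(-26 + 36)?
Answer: -20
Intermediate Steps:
v(q, R) = 2 + q (v(q, R) = -2 + (4 + q) = 2 + q)
v(-4, 8)*(-26 + 36) = (2 - 4)*(-26 + 36) = -2*10 = -20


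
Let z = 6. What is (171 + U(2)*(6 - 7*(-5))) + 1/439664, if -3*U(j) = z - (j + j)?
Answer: 189495187/1318992 ≈ 143.67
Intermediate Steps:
U(j) = -2 + 2*j/3 (U(j) = -(6 - (j + j))/3 = -(6 - 2*j)/3 = -2 + 2*j/3)
(171 + U(2)*(6 - 7*(-5))) + 1/439664 = (171 + (-2 + (⅔)*2)*(6 - 7*(-5))) + 1/439664 = (171 + (-2 + 4/3)*(6 + 35)) + 1/439664 = (171 - ⅔*41) + 1/439664 = (171 - 82/3) + 1/439664 = 431/3 + 1/439664 = 189495187/1318992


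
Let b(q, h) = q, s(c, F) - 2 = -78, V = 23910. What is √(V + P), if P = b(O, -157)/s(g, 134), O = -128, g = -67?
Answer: √8632118/19 ≈ 154.63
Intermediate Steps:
s(c, F) = -76 (s(c, F) = 2 - 78 = -76)
P = 32/19 (P = -128/(-76) = -128*(-1/76) = 32/19 ≈ 1.6842)
√(V + P) = √(23910 + 32/19) = √(454322/19) = √8632118/19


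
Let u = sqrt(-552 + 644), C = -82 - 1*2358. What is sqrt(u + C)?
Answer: sqrt(-2440 + 2*sqrt(23)) ≈ 49.299*I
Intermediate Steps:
C = -2440 (C = -82 - 2358 = -2440)
u = 2*sqrt(23) (u = sqrt(92) = 2*sqrt(23) ≈ 9.5917)
sqrt(u + C) = sqrt(2*sqrt(23) - 2440) = sqrt(-2440 + 2*sqrt(23))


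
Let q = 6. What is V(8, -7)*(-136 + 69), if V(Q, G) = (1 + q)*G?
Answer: 3283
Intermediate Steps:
V(Q, G) = 7*G (V(Q, G) = (1 + 6)*G = 7*G)
V(8, -7)*(-136 + 69) = (7*(-7))*(-136 + 69) = -49*(-67) = 3283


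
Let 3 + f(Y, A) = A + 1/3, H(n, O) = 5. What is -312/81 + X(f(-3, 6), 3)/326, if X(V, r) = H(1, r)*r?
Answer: -33499/8802 ≈ -3.8058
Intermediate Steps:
f(Y, A) = -8/3 + A (f(Y, A) = -3 + (A + 1/3) = -3 + (1/3 + A) = -8/3 + A)
X(V, r) = 5*r
-312/81 + X(f(-3, 6), 3)/326 = -312/81 + (5*3)/326 = -312*1/81 + 15*(1/326) = -104/27 + 15/326 = -33499/8802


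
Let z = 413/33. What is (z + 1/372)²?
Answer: 2623795729/16744464 ≈ 156.70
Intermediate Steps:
z = 413/33 (z = 413*(1/33) = 413/33 ≈ 12.515)
(z + 1/372)² = (413/33 + 1/372)² = (51223/4092)² = 2623795729/16744464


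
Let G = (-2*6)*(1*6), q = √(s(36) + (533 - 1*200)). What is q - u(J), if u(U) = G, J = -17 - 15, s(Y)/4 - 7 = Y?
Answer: 72 + √505 ≈ 94.472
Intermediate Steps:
s(Y) = 28 + 4*Y
q = √505 (q = √((28 + 4*36) + (533 - 1*200)) = √((28 + 144) + (533 - 200)) = √(172 + 333) = √505 ≈ 22.472)
J = -32
G = -72 (G = -12*6 = -72)
u(U) = -72
q - u(J) = √505 - 1*(-72) = √505 + 72 = 72 + √505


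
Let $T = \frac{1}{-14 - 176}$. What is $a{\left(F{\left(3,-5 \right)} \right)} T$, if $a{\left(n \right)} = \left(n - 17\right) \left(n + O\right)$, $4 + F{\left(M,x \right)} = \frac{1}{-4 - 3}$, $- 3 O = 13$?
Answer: $- \frac{13172}{13965} \approx -0.94322$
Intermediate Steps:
$O = - \frac{13}{3}$ ($O = \left(- \frac{1}{3}\right) 13 = - \frac{13}{3} \approx -4.3333$)
$F{\left(M,x \right)} = - \frac{29}{7}$ ($F{\left(M,x \right)} = -4 + \frac{1}{-4 - 3} = -4 + \frac{1}{-7} = -4 - \frac{1}{7} = - \frac{29}{7}$)
$a{\left(n \right)} = \left(-17 + n\right) \left(- \frac{13}{3} + n\right)$ ($a{\left(n \right)} = \left(n - 17\right) \left(n - \frac{13}{3}\right) = \left(-17 + n\right) \left(- \frac{13}{3} + n\right)$)
$T = - \frac{1}{190}$ ($T = \frac{1}{-190} = - \frac{1}{190} \approx -0.0052632$)
$a{\left(F{\left(3,-5 \right)} \right)} T = \left(\frac{221}{3} + \left(- \frac{29}{7}\right)^{2} - - \frac{1856}{21}\right) \left(- \frac{1}{190}\right) = \left(\frac{221}{3} + \frac{841}{49} + \frac{1856}{21}\right) \left(- \frac{1}{190}\right) = \frac{26344}{147} \left(- \frac{1}{190}\right) = - \frac{13172}{13965}$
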